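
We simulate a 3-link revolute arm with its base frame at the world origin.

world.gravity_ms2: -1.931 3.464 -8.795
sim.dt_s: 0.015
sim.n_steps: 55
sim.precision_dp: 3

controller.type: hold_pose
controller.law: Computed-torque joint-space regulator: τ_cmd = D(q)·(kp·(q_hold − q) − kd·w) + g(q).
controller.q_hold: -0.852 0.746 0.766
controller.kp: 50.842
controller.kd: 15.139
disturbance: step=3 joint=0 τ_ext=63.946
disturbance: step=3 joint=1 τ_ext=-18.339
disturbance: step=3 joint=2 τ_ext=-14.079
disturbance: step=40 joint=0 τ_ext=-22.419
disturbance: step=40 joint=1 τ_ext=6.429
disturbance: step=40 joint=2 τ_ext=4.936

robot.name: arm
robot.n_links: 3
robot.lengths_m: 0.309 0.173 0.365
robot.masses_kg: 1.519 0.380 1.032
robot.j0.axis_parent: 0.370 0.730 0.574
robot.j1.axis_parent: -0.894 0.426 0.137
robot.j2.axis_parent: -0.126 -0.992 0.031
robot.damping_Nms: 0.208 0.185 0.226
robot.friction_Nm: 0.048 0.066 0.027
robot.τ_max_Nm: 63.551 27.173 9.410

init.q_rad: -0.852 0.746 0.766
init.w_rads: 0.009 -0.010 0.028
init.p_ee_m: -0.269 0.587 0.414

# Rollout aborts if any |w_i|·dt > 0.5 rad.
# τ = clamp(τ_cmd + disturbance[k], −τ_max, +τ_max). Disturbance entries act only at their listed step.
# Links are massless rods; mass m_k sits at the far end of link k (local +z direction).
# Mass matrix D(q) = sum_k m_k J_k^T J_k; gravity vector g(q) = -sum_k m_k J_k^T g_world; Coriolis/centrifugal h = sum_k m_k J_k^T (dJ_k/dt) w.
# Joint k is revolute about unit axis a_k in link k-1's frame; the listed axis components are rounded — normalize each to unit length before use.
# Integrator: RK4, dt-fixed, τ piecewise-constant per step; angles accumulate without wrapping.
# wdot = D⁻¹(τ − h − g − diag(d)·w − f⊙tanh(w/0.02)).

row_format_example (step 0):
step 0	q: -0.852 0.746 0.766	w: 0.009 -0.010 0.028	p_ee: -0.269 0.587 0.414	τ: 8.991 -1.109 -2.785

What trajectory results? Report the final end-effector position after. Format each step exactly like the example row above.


step 1	q: -0.852 0.746 0.766	w: 0.005 -0.008 0.018	p_ee: -0.269 0.587 0.414	τ: 9.003 -1.128 -2.768
step 2	q: -0.852 0.746 0.767	w: 0.003 -0.005 0.011	p_ee: -0.269 0.587 0.414	τ: 9.010 -1.142 -2.756
step 3	q: -0.852 0.746 0.767	w: 0.002 -0.004 0.007	p_ee: -0.270 0.587 0.414	τ: 63.551 -19.492 -9.410
step 4	q: -0.835 0.747 0.773	w: 2.212 0.134 0.769	p_ee: -0.271 0.581 0.419	τ: -3.627 3.114 -1.179
step 5	q: -0.806 0.748 0.782	w: 1.622 -0.013 0.502	p_ee: -0.274 0.572 0.429	τ: -1.225 2.331 -1.463
step 6	q: -0.785 0.747 0.788	w: 1.176 -0.069 0.327	p_ee: -0.276 0.565 0.436	τ: 0.741 1.619 -1.672
step 7	q: -0.770 0.746 0.792	w: 0.831 -0.086 0.205	p_ee: -0.277 0.559 0.441	τ: 2.352 1.010 -1.833
step 8	q: -0.760 0.745 0.795	w: 0.564 -0.081 0.118	p_ee: -0.278 0.556 0.445	τ: 3.671 0.500 -1.964
step 9	q: -0.753 0.743 0.796	w: 0.356 -0.067 0.058	p_ee: -0.279 0.553 0.447	τ: 4.752 0.077 -2.072
step 10	q: -0.749 0.743 0.797	w: 0.194 -0.049 0.016	p_ee: -0.279 0.552 0.449	τ: 5.637 -0.270 -2.165
step 11	q: -0.747 0.742 0.797	w: 0.071 -0.029 -0.009	p_ee: -0.279 0.551 0.450	τ: 6.361 -0.551 -2.249
step 12	q: -0.747 0.742 0.796	w: -0.022 -0.010 -0.021	p_ee: -0.279 0.551 0.450	τ: 6.946 -0.773 -2.326
step 13	q: -0.747 0.742 0.796	w: -0.090 0.005 -0.028	p_ee: -0.279 0.551 0.450	τ: 7.406 -0.941 -2.392
step 14	q: -0.749 0.742 0.796	w: -0.144 0.011 -0.035	p_ee: -0.279 0.552 0.449	τ: 7.780 -1.067 -2.449
step 15	q: -0.752 0.742 0.795	w: -0.184 0.015 -0.041	p_ee: -0.279 0.553 0.448	τ: 8.082 -1.163 -2.497
step 16	q: -0.755 0.742 0.794	w: -0.213 0.016 -0.045	p_ee: -0.279 0.554 0.447	τ: 8.326 -1.235 -2.539
step 17	q: -0.758 0.742 0.794	w: -0.233 0.017 -0.047	p_ee: -0.278 0.555 0.446	τ: 8.522 -1.289 -2.574
step 18	q: -0.762 0.743 0.793	w: -0.246 0.018 -0.048	p_ee: -0.278 0.556 0.445	τ: 8.679 -1.329 -2.603
step 19	q: -0.765 0.743 0.792	w: -0.253 0.018 -0.048	p_ee: -0.278 0.557 0.443	τ: 8.804 -1.358 -2.628
step 20	q: -0.769 0.743 0.791	w: -0.256 0.018 -0.048	p_ee: -0.278 0.559 0.442	τ: 8.903 -1.377 -2.649
step 21	q: -0.773 0.743 0.791	w: -0.255 0.017 -0.047	p_ee: -0.277 0.560 0.441	τ: 8.980 -1.390 -2.666
step 22	q: -0.777 0.744 0.790	w: -0.251 0.017 -0.045	p_ee: -0.277 0.561 0.439	τ: 9.040 -1.397 -2.681
step 23	q: -0.780 0.744 0.789	w: -0.246 0.017 -0.044	p_ee: -0.277 0.563 0.438	τ: 9.085 -1.399 -2.693
step 24	q: -0.784 0.744 0.789	w: -0.239 0.016 -0.042	p_ee: -0.277 0.564 0.436	τ: 9.119 -1.399 -2.702
step 25	q: -0.788 0.744 0.788	w: -0.230 0.016 -0.041	p_ee: -0.276 0.565 0.435	τ: 9.144 -1.396 -2.710
step 26	q: -0.791 0.745 0.788	w: -0.221 0.015 -0.039	p_ee: -0.276 0.566 0.434	τ: 9.161 -1.391 -2.717
step 27	q: -0.794 0.745 0.787	w: -0.212 0.015 -0.038	p_ee: -0.276 0.567 0.433	τ: 9.172 -1.385 -2.722
step 28	q: -0.797 0.745 0.786	w: -0.202 0.014 -0.036	p_ee: -0.276 0.568 0.431	τ: 9.178 -1.377 -2.726
step 29	q: -0.800 0.745 0.786	w: -0.192 0.014 -0.035	p_ee: -0.275 0.569 0.430	τ: 9.181 -1.369 -2.729
step 30	q: -0.803 0.746 0.785	w: -0.182 0.014 -0.033	p_ee: -0.275 0.570 0.429	τ: 9.181 -1.361 -2.731
step 31	q: -0.806 0.746 0.785	w: -0.173 0.013 -0.032	p_ee: -0.275 0.571 0.428	τ: 9.178 -1.353 -2.733
step 32	q: -0.808 0.746 0.784	w: -0.163 0.013 -0.030	p_ee: -0.275 0.572 0.427	τ: 9.174 -1.344 -2.734
step 33	q: -0.811 0.746 0.784	w: -0.154 0.012 -0.029	p_ee: -0.275 0.573 0.427	τ: 9.168 -1.336 -2.735
step 34	q: -0.813 0.746 0.784	w: -0.145 0.012 -0.028	p_ee: -0.274 0.574 0.426	τ: 9.162 -1.327 -2.736
step 35	q: -0.815 0.747 0.783	w: -0.137 0.011 -0.027	p_ee: -0.274 0.574 0.425	τ: 9.154 -1.319 -2.736
step 36	q: -0.817 0.747 0.783	w: -0.129 0.011 -0.026	p_ee: -0.274 0.575 0.424	τ: 9.147 -1.311 -2.736
step 37	q: -0.819 0.747 0.782	w: -0.121 0.011 -0.025	p_ee: -0.274 0.576 0.423	τ: 9.139 -1.304 -2.736
step 38	q: -0.821 0.747 0.782	w: -0.114 0.010 -0.024	p_ee: -0.274 0.576 0.423	τ: 9.131 -1.297 -2.735
step 39	q: -0.822 0.747 0.782	w: -0.107 0.010 -0.023	p_ee: -0.273 0.577 0.422	τ: 9.123 -1.290 -2.735
step 40	q: -0.824 0.747 0.781	w: -0.100 0.010 -0.022	p_ee: -0.273 0.577 0.422	τ: -13.304 5.145 2.202
step 41	q: -0.831 0.748 0.781	w: -0.907 0.023 0.005	p_ee: -0.273 0.580 0.418	τ: 14.313 -2.734 -3.893
step 42	q: -0.844 0.748 0.781	w: -0.710 0.008 -0.001	p_ee: -0.272 0.584 0.413	τ: 13.325 -2.383 -3.700
step 43	q: -0.853 0.748 0.781	w: -0.547 0.004 -0.002	p_ee: -0.272 0.587 0.409	τ: 12.513 -2.110 -3.535
step 44	q: -0.860 0.748 0.781	w: -0.414 0.004 -0.004	p_ee: -0.272 0.589 0.406	τ: 11.844 -1.896 -3.395
step 45	q: -0.866 0.748 0.781	w: -0.307 0.005 -0.006	p_ee: -0.272 0.590 0.404	τ: 11.295 -1.724 -3.276
step 46	q: -0.870 0.748 0.781	w: -0.220 0.006 -0.009	p_ee: -0.271 0.592 0.403	τ: 10.845 -1.587 -3.177
step 47	q: -0.872 0.748 0.781	w: -0.151 0.006 -0.011	p_ee: -0.271 0.593 0.401	τ: 10.476 -1.477 -3.095
step 48	q: -0.874 0.748 0.781	w: -0.096 0.006 -0.013	p_ee: -0.271 0.593 0.401	τ: 10.173 -1.389 -3.026
step 49	q: -0.875 0.748 0.780	w: -0.053 0.006 -0.014	p_ee: -0.271 0.593 0.400	τ: 9.926 -1.318 -2.970
step 50	q: -0.876 0.749 0.780	w: -0.019 0.006 -0.016	p_ee: -0.271 0.594 0.400	τ: 9.725 -1.262 -2.924
step 51	q: -0.876 0.749 0.780	w: 0.005 0.004 -0.019	p_ee: -0.271 0.594 0.400	τ: 9.569 -1.219 -2.886
step 52	q: -0.876 0.749 0.780	w: 0.022 0.001 -0.023	p_ee: -0.271 0.594 0.400	τ: 9.451 -1.187 -2.855
step 53	q: -0.875 0.749 0.779	w: 0.034 -0.001 -0.026	p_ee: -0.270 0.594 0.401	τ: 9.359 -1.163 -2.831
step 54	q: -0.875 0.749 0.779	w: 0.043 -0.002 -0.027	p_ee: -0.270 0.593 0.401	τ: 9.286 -1.147 -2.812
step 55	q: -0.874 0.749 0.778	w: 0.049 -0.003 -0.028	p_ee: -0.270 0.593 0.401
final p_ee position (m): -0.270 0.593 0.401


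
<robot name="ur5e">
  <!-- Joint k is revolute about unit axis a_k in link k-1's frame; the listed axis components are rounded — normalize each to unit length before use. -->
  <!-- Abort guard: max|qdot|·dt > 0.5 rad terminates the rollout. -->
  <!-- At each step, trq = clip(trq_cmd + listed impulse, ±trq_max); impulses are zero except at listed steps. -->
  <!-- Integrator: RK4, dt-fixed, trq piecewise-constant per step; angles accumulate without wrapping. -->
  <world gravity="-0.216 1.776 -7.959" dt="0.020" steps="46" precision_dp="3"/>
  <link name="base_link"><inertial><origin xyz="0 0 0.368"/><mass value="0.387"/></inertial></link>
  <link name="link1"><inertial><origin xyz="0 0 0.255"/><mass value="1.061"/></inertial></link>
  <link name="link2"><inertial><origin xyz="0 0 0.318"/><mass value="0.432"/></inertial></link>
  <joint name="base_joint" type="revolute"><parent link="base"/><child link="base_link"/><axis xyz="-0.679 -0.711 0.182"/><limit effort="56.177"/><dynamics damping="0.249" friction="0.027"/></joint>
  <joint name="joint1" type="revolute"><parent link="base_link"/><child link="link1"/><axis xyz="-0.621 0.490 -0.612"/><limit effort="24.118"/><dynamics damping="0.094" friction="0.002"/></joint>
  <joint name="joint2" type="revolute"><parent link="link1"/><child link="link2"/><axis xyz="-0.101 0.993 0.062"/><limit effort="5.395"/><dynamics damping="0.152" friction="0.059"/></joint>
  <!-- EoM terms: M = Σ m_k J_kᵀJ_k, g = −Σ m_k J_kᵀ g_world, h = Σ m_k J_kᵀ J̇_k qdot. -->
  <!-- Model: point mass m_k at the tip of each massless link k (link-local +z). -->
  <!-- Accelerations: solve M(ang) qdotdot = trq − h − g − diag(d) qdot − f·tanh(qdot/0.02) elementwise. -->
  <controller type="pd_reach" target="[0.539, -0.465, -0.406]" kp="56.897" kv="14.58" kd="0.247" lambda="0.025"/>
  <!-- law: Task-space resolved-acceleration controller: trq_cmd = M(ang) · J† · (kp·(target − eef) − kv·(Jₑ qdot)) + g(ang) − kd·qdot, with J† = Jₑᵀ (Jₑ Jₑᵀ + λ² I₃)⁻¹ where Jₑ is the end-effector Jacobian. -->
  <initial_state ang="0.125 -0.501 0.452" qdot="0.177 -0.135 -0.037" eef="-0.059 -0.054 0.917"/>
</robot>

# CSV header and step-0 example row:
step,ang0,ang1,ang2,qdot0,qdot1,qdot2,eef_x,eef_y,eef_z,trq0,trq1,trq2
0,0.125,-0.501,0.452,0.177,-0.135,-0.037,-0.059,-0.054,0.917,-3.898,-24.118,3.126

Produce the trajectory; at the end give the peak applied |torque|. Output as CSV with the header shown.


step,ang0,ang1,ang2,qdot0,qdot1,qdot2,eef_x,eef_y,eef_z,trq0,trq1,trq2
1,0.150,-0.629,0.597,2.220,-12.710,13.796,-0.058,-0.056,0.904,-26.176,-15.781,-1.096
2,0.193,-0.932,0.881,2.104,-17.591,14.472,-0.061,-0.059,0.870,-48.935,-11.246,-1.581
3,0.219,-1.286,1.142,0.444,-17.676,12.038,-0.072,-0.069,0.827,-47.335,-9.624,-1.733
4,0.204,-1.624,1.370,-2.162,-15.870,11.131,-0.071,-0.093,0.783,-32.564,-6.814,-1.683
5,0.132,-1.912,1.590,-5.092,-12.868,11.027,-0.048,-0.129,0.736,-16.025,-3.024,-1.060
6,0.008,-2.139,1.801,-7.265,-9.926,10.121,-0.010,-0.172,0.684,-3.727,0.362,-0.033
7,-0.149,-2.312,1.985,-8.400,-7.585,8.202,0.035,-0.220,0.625,3.601,2.450,1.015
8,-0.322,-2.444,2.128,-8.841,-5.700,6.050,0.079,-0.271,0.563,7.479,3.461,1.828
9,-0.500,-2.541,2.229,-8.900,-4.057,4.186,0.121,-0.321,0.497,9.492,3.975,2.364
10,-0.676,-2.607,2.298,-8.747,-2.512,2.758,0.156,-0.367,0.429,10.710,4.323,2.677
11,-0.848,-2.642,2.343,-8.467,-1.000,1.741,0.186,-0.408,0.359,11.777,4.579,2.833
12,-1.014,-2.647,2.370,-8.093,0.473,1.049,0.209,-0.442,0.289,13.041,4.714,2.881
13,-1.171,-2.624,2.386,-7.628,1.843,0.576,0.227,-0.470,0.220,14.568,4.713,2.854
14,-1.318,-2.575,2.394,-7.062,3.031,0.225,0.241,-0.490,0.153,16.180,4.603,2.773
15,-1.453,-2.505,2.395,-6.389,3.969,-0.070,0.252,-0.504,0.090,17.570,4.428,2.646
16,-1.573,-2.418,2.391,-5.626,4.621,-0.319,0.261,-0.513,0.030,18.456,4.215,2.457
17,-1.677,-2.322,2.381,-4.795,4.996,-0.593,0.268,-0.516,-0.024,18.687,3.967,2.265
18,-1.764,-2.221,2.366,-3.943,5.131,-0.859,0.275,-0.516,-0.073,18.276,3.675,2.065
19,-1.835,-2.118,2.347,-3.120,5.088,-1.088,0.281,-0.513,-0.115,17.357,3.337,1.852
20,-1.889,-2.018,2.323,-2.367,4.933,-1.261,0.288,-0.509,-0.151,16.120,2.967,1.630
21,-1.930,-1.921,2.297,-1.709,4.724,-1.379,0.295,-0.505,-0.181,14.748,2.581,1.405
22,-1.959,-1.829,2.268,-1.158,4.503,-1.451,0.303,-0.499,-0.205,13.384,2.201,1.190
23,-1.977,-1.741,2.239,-0.711,4.290,-1.491,0.311,-0.495,-0.224,12.118,1.841,0.993
24,-1.988,-1.658,2.209,-0.356,4.097,-1.511,0.321,-0.490,-0.240,11.001,1.514,0.820
25,-1.992,-1.578,2.178,-0.082,3.923,-1.519,0.330,-0.486,-0.252,10.049,1.224,0.671
26,-1.992,-1.501,2.148,0.124,3.769,-1.517,0.340,-0.482,-0.262,9.272,0.971,0.547
27,-1.988,-1.427,2.118,0.276,3.628,-1.510,0.351,-0.478,-0.269,8.644,0.757,0.443
28,-1.981,-1.356,2.087,0.386,3.495,-1.500,0.361,-0.474,-0.275,8.142,0.576,0.359
29,-1.973,-1.287,2.058,0.463,3.369,-1.486,0.371,-0.471,-0.280,7.747,0.425,0.289
30,-1.963,-1.221,2.028,0.514,3.249,-1.469,0.381,-0.468,-0.283,7.441,0.298,0.230
31,-1.952,-1.157,1.999,0.544,3.132,-1.448,0.390,-0.465,-0.287,7.208,0.192,0.182
32,-1.941,-1.096,1.970,0.558,3.019,-1.423,0.399,-0.462,-0.289,7.035,0.103,0.140
33,-1.930,-1.037,1.942,0.560,2.909,-1.396,0.408,-0.459,-0.291,6.911,0.026,0.104
34,-1.919,-0.980,1.914,0.552,2.801,-1.366,0.416,-0.457,-0.293,6.826,-0.040,0.073
35,-1.908,-0.925,1.887,0.537,2.696,-1.335,0.424,-0.454,-0.295,6.773,-0.099,0.045
36,-1.897,-0.872,1.861,0.516,2.593,-1.301,0.431,-0.452,-0.297,6.747,-0.152,0.020
37,-1.887,-0.821,1.835,0.491,2.492,-1.267,0.438,-0.450,-0.299,6.742,-0.201,-0.003
38,-1.878,-0.772,1.810,0.463,2.393,-1.232,0.444,-0.448,-0.300,6.756,-0.247,-0.024
39,-1.869,-0.725,1.786,0.433,2.296,-1.196,0.450,-0.446,-0.302,6.785,-0.290,-0.044
40,-1.860,-0.680,1.762,0.402,2.201,-1.161,0.456,-0.444,-0.304,6.826,-0.332,-0.062
41,-1.853,-0.637,1.739,0.370,2.107,-1.125,0.461,-0.443,-0.305,6.879,-0.372,-0.080
42,-1.846,-0.596,1.717,0.339,2.016,-1.091,0.466,-0.441,-0.307,6.940,-0.411,-0.097
43,-1.839,-0.557,1.696,0.307,1.926,-1.056,0.470,-0.440,-0.309,7.008,-0.449,-0.113
44,-1.833,-0.519,1.675,0.276,1.838,-1.023,0.474,-0.438,-0.311,7.083,-0.486,-0.128
45,-1.828,-0.483,1.655,0.247,1.752,-0.990,0.478,-0.437,-0.314,7.162,-0.522,-0.142
46,-1.823,-0.449,1.635,0.218,1.669,-0.958,0.481,-0.436,-0.316,,,
# max |trq| (N·m): 48.935


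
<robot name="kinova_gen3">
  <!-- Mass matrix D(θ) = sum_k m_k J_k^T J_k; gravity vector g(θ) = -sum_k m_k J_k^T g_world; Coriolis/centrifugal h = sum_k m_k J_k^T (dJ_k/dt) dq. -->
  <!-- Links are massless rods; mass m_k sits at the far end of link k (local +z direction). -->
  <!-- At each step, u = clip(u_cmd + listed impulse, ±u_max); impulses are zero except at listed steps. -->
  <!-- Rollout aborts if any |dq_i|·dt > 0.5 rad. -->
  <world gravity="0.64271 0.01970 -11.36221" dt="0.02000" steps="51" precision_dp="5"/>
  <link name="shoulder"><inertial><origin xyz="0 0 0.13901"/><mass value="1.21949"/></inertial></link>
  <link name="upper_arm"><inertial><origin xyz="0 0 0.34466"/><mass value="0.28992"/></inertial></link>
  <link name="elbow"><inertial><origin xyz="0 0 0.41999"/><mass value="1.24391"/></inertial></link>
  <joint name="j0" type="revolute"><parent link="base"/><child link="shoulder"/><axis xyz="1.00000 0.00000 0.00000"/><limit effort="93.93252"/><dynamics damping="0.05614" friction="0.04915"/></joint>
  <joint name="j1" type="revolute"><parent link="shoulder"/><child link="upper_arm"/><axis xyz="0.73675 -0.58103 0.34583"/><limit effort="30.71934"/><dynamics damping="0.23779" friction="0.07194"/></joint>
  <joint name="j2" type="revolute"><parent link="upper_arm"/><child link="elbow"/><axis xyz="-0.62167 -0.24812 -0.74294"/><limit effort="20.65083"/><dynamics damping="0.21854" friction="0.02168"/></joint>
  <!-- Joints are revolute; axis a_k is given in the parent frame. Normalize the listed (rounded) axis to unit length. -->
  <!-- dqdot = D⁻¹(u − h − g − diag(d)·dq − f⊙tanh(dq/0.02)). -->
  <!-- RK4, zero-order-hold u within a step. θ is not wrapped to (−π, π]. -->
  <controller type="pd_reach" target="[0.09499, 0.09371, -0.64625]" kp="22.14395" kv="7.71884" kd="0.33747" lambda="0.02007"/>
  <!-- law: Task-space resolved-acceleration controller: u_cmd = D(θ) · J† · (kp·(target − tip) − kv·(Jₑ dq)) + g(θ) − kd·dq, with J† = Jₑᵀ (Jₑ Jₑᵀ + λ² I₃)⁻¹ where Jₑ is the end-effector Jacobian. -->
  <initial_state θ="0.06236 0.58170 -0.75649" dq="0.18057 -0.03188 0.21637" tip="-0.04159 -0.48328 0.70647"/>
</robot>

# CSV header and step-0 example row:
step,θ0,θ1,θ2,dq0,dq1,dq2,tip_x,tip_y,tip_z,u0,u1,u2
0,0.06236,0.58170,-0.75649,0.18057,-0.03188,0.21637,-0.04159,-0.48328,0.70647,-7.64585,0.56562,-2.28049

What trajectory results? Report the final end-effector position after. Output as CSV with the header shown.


step,θ0,θ1,θ2,dq0,dq1,dq2,tip_x,tip_y,tip_z,u0,u1,u2
1,0.02899,0.63368,-0.79103,-3.36606,5.06970,-3.33314,-0.04195,-0.48308,0.70014,-5.87157,-1.68847,-0.65553
2,-0.04865,0.75288,-0.85904,-4.38601,6.84128,-3.31979,-0.04140,-0.48004,0.68749,-4.66341,-2.09768,-0.61160
3,-0.14013,0.89779,-0.91585,-4.77244,7.64029,-2.29594,-0.04017,-0.47654,0.67281,-4.15002,-2.17489,-0.90907
4,-0.23781,1.05476,-0.94869,-4.99787,8.02701,-0.94660,-0.03782,-0.47362,0.65733,-4.28337,-2.28185,-1.24771
5,-0.33962,1.21697,-0.95314,-5.16287,8.13688,0.51539,-0.03373,-0.47177,0.64151,-4.97839,-2.50656,-1.55135
6,-0.44439,1.37932,-0.92842,-5.27210,8.02603,1.93229,-0.02728,-0.47111,0.62563,-6.05152,-2.85102,-1.76497
7,-0.55111,1.53825,-0.87645,-5.34830,7.79776,3.20461,-0.01803,-0.47140,0.60986,-7.15378,-3.27456,-1.86091
8,-0.65901,1.69194,-0.80095,-5.39219,7.52021,4.26649,-0.00584,-0.47216,0.59432,-7.89317,-3.69188,-1.81621
9,-0.76690,1.83940,-0.70708,-5.36304,7.19965,5.04052,0.00922,-0.47284,0.57906,-8.06852,-4.02609,-1.61507
10,-0.87303,1.97984,-0.60124,-5.23374,6.84228,5.48074,0.02688,-0.47298,0.56408,-7.74710,-4.26615,-1.27040
11,-0.97565,2.11298,-0.48966,-5.02788,6.48392,5.63798,0.04676,-0.47232,0.54930,-7.12029,-4.45521,-0.83599
12,-1.07369,2.23920,-0.37699,-4.78362,6.15528,5.60743,0.06843,-0.47078,0.53457,-6.36665,-4.63933,-0.37243
13,-1.16668,2.35924,-0.26615,-4.52669,5.86714,5.46772,0.09145,-0.46842,0.51971,-5.61110,-4.84342,0.07915
14,-1.25454,2.47395,-0.15874,-4.27173,5.61973,5.27196,0.11542,-0.46534,0.50451,-4.92690,-5.07427,0.49716
15,-1.33741,2.58410,-0.05548,-4.02707,5.40982,5.05406,0.13998,-0.46172,0.48880,-4.34784,-5.32907,0.87336
16,-1.41555,2.69042,0.04339,-3.79678,5.23301,4.83374,0.16484,-0.45769,0.47242,-3.88192,-5.60170,1.20785
17,-1.48926,2.79351,0.13795,-3.58219,5.08443,4.62085,0.18974,-0.45340,0.45523,-3.52291,-5.88615,1.50528
18,-1.55886,2.89389,0.22838,-3.38301,4.95933,4.41919,0.21446,-0.44896,0.43713,-3.25817,-6.17767,1.77208
19,-1.62463,2.99199,0.31492,-3.19820,4.85333,4.22921,0.23885,-0.44445,0.41805,-3.07325,-6.47288,2.01479
20,-1.68686,3.08813,0.39779,-3.02651,4.76255,4.04975,0.26275,-0.43995,0.39792,-2.95414,-6.76942,2.23918
21,-1.74578,3.18260,0.47717,-2.86663,4.68362,3.87907,0.28604,-0.43550,0.37673,-2.88826,-7.06547,2.44988
22,-1.80162,3.27559,0.55323,-2.71741,4.61369,3.71533,0.30862,-0.43115,0.35446,-2.86472,-7.35947,2.65037
23,-1.85458,3.36726,0.62609,-2.57776,4.55029,3.55688,0.33040,-0.42691,0.33110,-2.87430,-7.64987,2.84304
24,-1.90484,3.45771,0.69582,-2.44668,4.49135,3.40235,0.35129,-0.42280,0.30666,-2.90919,-7.93502,3.02935
25,-1.95255,3.54702,0.76250,-2.32316,4.43508,3.25075,0.37120,-0.41883,0.28118,-2.96287,-8.21313,3.21003
26,-1.99787,3.63522,0.82617,-2.20603,4.37992,3.10142,0.39007,-0.41498,0.25468,-3.02989,-8.48232,3.38521
27,-2.04089,3.72232,0.88689,-2.09380,4.32443,2.95413,0.40781,-0.41126,0.22720,-3.10571,-8.74060,3.55462
28,-2.08170,3.80830,0.94467,-1.98435,4.26714,2.80909,0.42434,-0.40766,0.19880,-3.18656,-8.98603,3.71767
29,-2.12032,3.89310,0.99959,-1.87458,4.20638,2.66695,0.43959,-0.40418,0.16953,-3.26926,-9.21679,3.87358
30,-2.15670,3.97663,1.05170,-1.75989,4.13999,2.52880,0.45348,-0.40079,0.13945,-3.35077,-9.43144,4.02147
31,-2.19069,4.05875,1.10109,-1.63375,4.06492,2.39599,0.46592,-0.39748,0.10864,-3.42720,-9.62942,4.16042
32,-2.22196,4.13924,1.14788,-1.48733,3.97681,2.26938,0.47683,-0.39420,0.07717,-3.49108,-9.81224,4.28975
33,-2.24999,4.21778,1.19218,-1.30937,3.86896,2.14768,0.48615,-0.39088,0.04512,-3.52458,-9.98667,4.40946
34,-2.27397,4.29383,1.23400,-1.08364,3.72949,2.02363,0.49384,-0.38738,0.01261,-3.48038,-10.17336,4.52130
35,-2.29257,4.36647,1.27309,-0.77487,3.53038,1.87621,0.49989,-0.38352,-0.02024,-3.22668,-10.43117,4.63117
36,-2.30302,4.43367,1.30838,-0.27820,3.19214,1.65124,0.50435,-0.37900,-0.05328,-2.46374,-10.88268,4.75458
37,-2.29917,4.49086,1.33718,0.62725,2.55082,1.24637,0.50733,-0.37332,-0.08629,-1.44243,-11.32750,4.90943
38,-2.27259,4.53213,1.35676,1.98303,1.61368,0.74393,0.50904,-0.36559,-0.11895,-1.94282,-10.94676,5.03325
39,-2.22568,4.56066,1.37234,2.67719,1.25162,0.80269,0.50974,-0.35487,-0.15083,-3.06926,-10.38518,4.93316
40,-2.17394,4.58804,1.39187,2.48611,1.47445,1.10336,0.50979,-0.34116,-0.18167,-3.89811,-10.03362,4.78414
41,-2.13148,4.62245,1.41628,1.76534,1.94399,1.28881,0.50966,-0.32531,-0.21143,-4.39539,-9.81477,4.71510
42,-2.10592,4.66711,1.44322,0.80893,2.49558,1.36995,0.50954,-0.30839,-0.24029,-4.43827,-9.74375,4.70229
43,-2.09863,4.72171,1.47047,-0.04603,2.93684,1.33366,0.50914,-0.29140,-0.26856,-4.04725,-9.77765,4.73531
44,-2.10487,4.78247,1.49541,-0.55833,3.12607,1.15811,0.50804,-0.27496,-0.29642,-3.50585,-9.78936,4.80791
45,-2.11844,4.84512,1.51635,-0.78979,3.13344,0.93853,0.50593,-0.25923,-0.32388,-2.99079,-9.73155,4.87693
46,-2.13482,4.90687,1.53300,-0.84701,3.03959,0.72904,0.50270,-0.24412,-0.35075,-2.56053,-9.60857,4.92175
47,-2.15149,4.96634,1.54586,-0.82135,2.90815,0.55918,0.49838,-0.22945,-0.37682,-2.20725,-9.44199,4.93475
48,-2.16730,5.02311,1.55575,-0.76344,2.76942,0.43004,0.49307,-0.21506,-0.40193,-1.91159,-9.24742,4.91997
49,-2.18188,5.07715,1.56339,-0.69734,2.63518,0.33358,0.48686,-0.20088,-0.42595,-1.65678,-9.03415,4.88425
50,-2.19516,5.12860,1.56935,-0.63346,2.50913,0.26137,0.47990,-0.18685,-0.44880,-1.43047,-8.80767,4.83352
51,-2.20723,5.17762,1.57405,-0.57581,2.39182,0.20690,0.47229,-0.17296,-0.47044,,,
# final tip position (m): 0.47229 -0.17296 -0.47044


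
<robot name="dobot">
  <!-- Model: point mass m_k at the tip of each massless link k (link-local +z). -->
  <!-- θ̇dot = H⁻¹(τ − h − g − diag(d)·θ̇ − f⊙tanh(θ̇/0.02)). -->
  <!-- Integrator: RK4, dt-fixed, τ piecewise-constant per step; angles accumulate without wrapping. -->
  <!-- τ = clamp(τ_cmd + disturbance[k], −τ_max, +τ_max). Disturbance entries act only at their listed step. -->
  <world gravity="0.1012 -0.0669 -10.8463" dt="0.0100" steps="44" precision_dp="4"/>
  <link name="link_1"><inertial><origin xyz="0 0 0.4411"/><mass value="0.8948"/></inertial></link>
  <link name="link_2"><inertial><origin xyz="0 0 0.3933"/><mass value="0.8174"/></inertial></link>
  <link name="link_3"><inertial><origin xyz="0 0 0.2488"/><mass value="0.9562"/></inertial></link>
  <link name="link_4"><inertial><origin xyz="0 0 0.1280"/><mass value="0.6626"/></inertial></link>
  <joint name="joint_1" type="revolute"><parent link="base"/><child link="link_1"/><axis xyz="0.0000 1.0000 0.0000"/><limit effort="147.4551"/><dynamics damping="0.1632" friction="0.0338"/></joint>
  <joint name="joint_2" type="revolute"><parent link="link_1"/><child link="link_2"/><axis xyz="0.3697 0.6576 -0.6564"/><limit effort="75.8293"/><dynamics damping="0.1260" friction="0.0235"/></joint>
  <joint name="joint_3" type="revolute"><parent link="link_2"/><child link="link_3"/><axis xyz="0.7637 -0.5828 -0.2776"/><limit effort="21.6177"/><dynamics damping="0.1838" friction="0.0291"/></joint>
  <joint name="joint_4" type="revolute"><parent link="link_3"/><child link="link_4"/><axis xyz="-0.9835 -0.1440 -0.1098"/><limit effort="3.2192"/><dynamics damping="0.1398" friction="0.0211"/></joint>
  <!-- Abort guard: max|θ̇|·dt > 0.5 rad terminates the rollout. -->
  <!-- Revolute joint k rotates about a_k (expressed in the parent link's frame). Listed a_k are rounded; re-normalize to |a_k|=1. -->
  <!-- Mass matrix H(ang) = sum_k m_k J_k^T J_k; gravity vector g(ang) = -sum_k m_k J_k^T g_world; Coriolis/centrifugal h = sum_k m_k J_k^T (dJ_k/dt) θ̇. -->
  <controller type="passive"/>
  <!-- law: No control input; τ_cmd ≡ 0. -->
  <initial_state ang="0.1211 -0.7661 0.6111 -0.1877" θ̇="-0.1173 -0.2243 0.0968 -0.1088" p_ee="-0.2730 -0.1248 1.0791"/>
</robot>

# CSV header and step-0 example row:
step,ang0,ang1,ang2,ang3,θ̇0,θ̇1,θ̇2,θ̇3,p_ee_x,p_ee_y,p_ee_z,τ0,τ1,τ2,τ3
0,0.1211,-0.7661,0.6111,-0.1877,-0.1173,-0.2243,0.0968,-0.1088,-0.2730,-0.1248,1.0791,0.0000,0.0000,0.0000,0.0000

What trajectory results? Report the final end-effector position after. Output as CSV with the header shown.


step,ang0,ang1,ang2,ang3,θ̇0,θ̇1,θ̇2,θ̇3,p_ee_x,p_ee_y,p_ee_z,τ0,τ1,τ2,τ3
1,0.1208,-0.7713,0.6121,-0.1885,0.0560,-0.8190,0.1111,-0.0505,-0.2750,-0.1254,1.0779,0.0000,0.0000,0.0000,0.0000
2,0.1222,-0.7824,0.6133,-0.1888,0.2171,-1.3822,0.1172,-0.0099,-0.2772,-0.1263,1.0760,0.0000,0.0000,0.0000,0.0000
3,0.1251,-0.7989,0.6144,-0.1888,0.3673,-1.9201,0.1034,-0.0005,-0.2795,-0.1275,1.0736,0.0000,0.0000,0.0000,0.0000
4,0.1295,-0.8207,0.6153,-0.1888,0.5061,-2.4304,0.0679,0.0014,-0.2819,-0.1290,1.0706,0.0000,0.0000,0.0000,0.0000
5,0.1352,-0.8474,0.6157,-0.1887,0.6329,-2.9102,0.0081,0.0010,-0.2845,-0.1308,1.0671,0.0000,0.0000,0.0000,0.0000
6,0.1421,-0.8788,0.6154,-0.1887,0.7453,-3.3518,-0.0720,0.0040,-0.2872,-0.1329,1.0632,0.0000,0.0000,0.0000,0.0000
7,0.1501,-0.9143,0.6142,-0.1887,0.8438,-3.7565,-0.1783,-0.0018,-0.2901,-0.1353,1.0587,0.0000,0.0000,0.0000,0.0000
8,0.1589,-0.9538,0.6118,-0.1887,0.9280,-4.1219,-0.3085,-0.0104,-0.2931,-0.1381,1.0538,0.0000,0.0000,0.0000,0.0000
9,0.1686,-0.9966,0.6079,-0.1889,0.9977,-4.4458,-0.4599,-0.0242,-0.2963,-0.1412,1.0486,0.0000,0.0000,0.0000,0.0000
10,0.1788,-1.0425,0.6025,-0.1893,1.0528,-4.7274,-0.6296,-0.0502,-0.2997,-0.1447,1.0429,0.0000,0.0000,0.0000,0.0000
11,0.1896,-1.0910,0.5953,-0.1900,1.0938,-4.9673,-0.8146,-0.0951,-0.3033,-0.1485,1.0368,0.0000,0.0000,0.0000,0.0000
12,0.2007,-1.1417,0.5862,-0.1912,1.1215,-5.1671,-1.0105,-0.1587,-0.3071,-0.1527,1.0304,0.0000,0.0000,0.0000,0.0000
13,0.2120,-1.1943,0.5751,-0.1932,1.1369,-5.3293,-1.2134,-0.2384,-0.3112,-0.1573,1.0235,0.0000,0.0000,0.0000,0.0000
14,0.2234,-1.2482,0.5619,-0.1960,1.1414,-5.4573,-1.4198,-0.3309,-0.3156,-0.1622,1.0162,0.0000,0.0000,0.0000,0.0000
15,0.2348,-1.3033,0.5467,-0.1999,1.1361,-5.5547,-1.6274,-0.4332,-0.3203,-0.1675,1.0085,0.0000,0.0000,0.0000,0.0000
16,0.2461,-1.3592,0.5293,-0.2047,1.1224,-5.6252,-1.8342,-0.5425,-0.3254,-0.1731,1.0004,0.0000,0.0000,0.0000,0.0000
17,0.2572,-1.4157,0.5100,-0.2107,1.1012,-5.6723,-2.0389,-0.6557,-0.3307,-0.1792,0.9917,0.0000,0.0000,0.0000,0.0000
18,0.2681,-1.4726,0.4886,-0.2178,1.0733,-5.6992,-2.2407,-0.7701,-0.3364,-0.1855,0.9825,0.0000,0.0000,0.0000,0.0000
19,0.2786,-1.5296,0.4652,-0.2261,1.0396,-5.7085,-2.4389,-0.8832,-0.3425,-0.1922,0.9726,0.0000,0.0000,0.0000,0.0000
20,0.2888,-1.5867,0.4398,-0.2355,1.0003,-5.7026,-2.6329,-0.9922,-0.3489,-0.1993,0.9621,0.0000,0.0000,0.0000,0.0000
21,0.2986,-1.6437,0.4125,-0.2459,0.9559,-5.6834,-2.8221,-1.0947,-0.3557,-0.2066,0.9509,0.0000,0.0000,0.0000,0.0000
22,0.3079,-1.7003,0.3834,-0.2574,0.9063,-5.6526,-3.0059,-1.1881,-0.3629,-0.2143,0.9389,0.0000,0.0000,0.0000,0.0000
23,0.3167,-1.7567,0.3524,-0.2697,0.8516,-5.6115,-3.1836,-1.2701,-0.3704,-0.2223,0.9260,0.0000,0.0000,0.0000,0.0000
24,0.3249,-1.8125,0.3197,-0.2827,0.7915,-5.5615,-3.3544,-1.3382,-0.3782,-0.2306,0.9123,0.0000,0.0000,0.0000,0.0000
25,0.3325,-1.8679,0.2854,-0.2964,0.7255,-5.5037,-3.5175,-1.3903,-0.3864,-0.2392,0.8975,0.0000,0.0000,0.0000,0.0000
26,0.3394,-1.9226,0.2494,-0.3105,0.6532,-5.4394,-3.6721,-1.4246,-0.3948,-0.2481,0.8816,0.0000,0.0000,0.0000,0.0000
27,0.3456,-1.9766,0.2120,-0.3248,0.5740,-5.3696,-3.8172,-1.4395,-0.4035,-0.2573,0.8646,0.0000,0.0000,0.0000,0.0000
28,0.3509,-2.0300,0.1731,-0.3392,0.4870,-5.2955,-3.9522,-1.4338,-0.4123,-0.2668,0.8463,0.0000,0.0000,0.0000,0.0000
29,0.3553,-2.0825,0.1330,-0.3534,0.3915,-5.2183,-4.0761,-1.4069,-0.4213,-0.2765,0.8268,0.0000,0.0000,0.0000,0.0000
30,0.3587,-2.1343,0.0916,-0.3673,0.2864,-5.1389,-4.1883,-1.3586,-0.4303,-0.2865,0.8059,0.0000,0.0000,0.0000,0.0000
31,0.3610,-2.1853,0.0492,-0.3805,0.1705,-5.0586,-4.2882,-1.2892,-0.4394,-0.2968,0.7836,0.0000,0.0000,0.0000,0.0000
32,0.3621,-2.2355,0.0059,-0.3930,0.0427,-4.9782,-4.3753,-1.1996,-0.4483,-0.3073,0.7598,0.0000,0.0000,0.0000,0.0000
33,0.3618,-2.2849,-0.0382,-0.4044,-0.0978,-4.8990,-4.4506,-1.0897,-0.4570,-0.3180,0.7345,0.0000,0.0000,0.0000,0.0000
34,0.3601,-2.3335,-0.0831,-0.4147,-0.2529,-4.8214,-4.5128,-0.9621,-0.4654,-0.3290,0.7077,0.0000,0.0000,0.0000,0.0000
35,0.3567,-2.3813,-0.1284,-0.4236,-0.4246,-4.7458,-4.5610,-0.8189,-0.4733,-0.3401,0.6792,0.0000,0.0000,0.0000,0.0000
36,0.3515,-2.4284,-0.1742,-0.4310,-0.6147,-4.6728,-4.5955,-0.6619,-0.4807,-0.3513,0.6491,0.0000,0.0000,0.0000,0.0000
37,0.3443,-2.4748,-0.2203,-0.4368,-0.8251,-4.6025,-4.6162,-0.4933,-0.4874,-0.3627,0.6174,0.0000,0.0000,0.0000,0.0000
38,0.3349,-2.5205,-0.2665,-0.4409,-1.0579,-4.5348,-4.6234,-0.3151,-0.4932,-0.3741,0.5840,0.0000,0.0000,0.0000,0.0000
39,0.3231,-2.5655,-0.3127,-0.4431,-1.3153,-4.4693,-4.6175,-0.1293,-0.4979,-0.3855,0.5491,0.0000,0.0000,0.0000,0.0000
40,0.3085,-2.6099,-0.3588,-0.4434,-1.5999,-4.4061,-4.6005,0.0481,-0.5015,-0.3969,0.5126,0.0000,0.0000,0.0000,0.0000
41,0.2910,-2.6536,-0.4047,-0.4423,-1.9148,-4.3464,-4.5768,0.1790,-0.5036,-0.4082,0.4747,0.0000,0.0000,0.0000,0.0000
42,0.2701,-2.6968,-0.4503,-0.4398,-2.2608,-4.2847,-4.5406,0.3276,-0.5041,-0.4192,0.4354,0.0000,0.0000,0.0000,0.0000
43,0.2457,-2.7393,-0.4955,-0.4357,-2.6398,-4.2191,-4.4935,0.4903,-0.5028,-0.4300,0.3950,0.0000,0.0000,0.0000,0.0000
44,0.2172,-2.7811,-0.5402,-0.4300,-3.0532,-4.1470,-4.4369,0.6644,-0.4995,-0.4404,0.3535,,,,
# final p_ee position (m): -0.4995 -0.4404 0.3535


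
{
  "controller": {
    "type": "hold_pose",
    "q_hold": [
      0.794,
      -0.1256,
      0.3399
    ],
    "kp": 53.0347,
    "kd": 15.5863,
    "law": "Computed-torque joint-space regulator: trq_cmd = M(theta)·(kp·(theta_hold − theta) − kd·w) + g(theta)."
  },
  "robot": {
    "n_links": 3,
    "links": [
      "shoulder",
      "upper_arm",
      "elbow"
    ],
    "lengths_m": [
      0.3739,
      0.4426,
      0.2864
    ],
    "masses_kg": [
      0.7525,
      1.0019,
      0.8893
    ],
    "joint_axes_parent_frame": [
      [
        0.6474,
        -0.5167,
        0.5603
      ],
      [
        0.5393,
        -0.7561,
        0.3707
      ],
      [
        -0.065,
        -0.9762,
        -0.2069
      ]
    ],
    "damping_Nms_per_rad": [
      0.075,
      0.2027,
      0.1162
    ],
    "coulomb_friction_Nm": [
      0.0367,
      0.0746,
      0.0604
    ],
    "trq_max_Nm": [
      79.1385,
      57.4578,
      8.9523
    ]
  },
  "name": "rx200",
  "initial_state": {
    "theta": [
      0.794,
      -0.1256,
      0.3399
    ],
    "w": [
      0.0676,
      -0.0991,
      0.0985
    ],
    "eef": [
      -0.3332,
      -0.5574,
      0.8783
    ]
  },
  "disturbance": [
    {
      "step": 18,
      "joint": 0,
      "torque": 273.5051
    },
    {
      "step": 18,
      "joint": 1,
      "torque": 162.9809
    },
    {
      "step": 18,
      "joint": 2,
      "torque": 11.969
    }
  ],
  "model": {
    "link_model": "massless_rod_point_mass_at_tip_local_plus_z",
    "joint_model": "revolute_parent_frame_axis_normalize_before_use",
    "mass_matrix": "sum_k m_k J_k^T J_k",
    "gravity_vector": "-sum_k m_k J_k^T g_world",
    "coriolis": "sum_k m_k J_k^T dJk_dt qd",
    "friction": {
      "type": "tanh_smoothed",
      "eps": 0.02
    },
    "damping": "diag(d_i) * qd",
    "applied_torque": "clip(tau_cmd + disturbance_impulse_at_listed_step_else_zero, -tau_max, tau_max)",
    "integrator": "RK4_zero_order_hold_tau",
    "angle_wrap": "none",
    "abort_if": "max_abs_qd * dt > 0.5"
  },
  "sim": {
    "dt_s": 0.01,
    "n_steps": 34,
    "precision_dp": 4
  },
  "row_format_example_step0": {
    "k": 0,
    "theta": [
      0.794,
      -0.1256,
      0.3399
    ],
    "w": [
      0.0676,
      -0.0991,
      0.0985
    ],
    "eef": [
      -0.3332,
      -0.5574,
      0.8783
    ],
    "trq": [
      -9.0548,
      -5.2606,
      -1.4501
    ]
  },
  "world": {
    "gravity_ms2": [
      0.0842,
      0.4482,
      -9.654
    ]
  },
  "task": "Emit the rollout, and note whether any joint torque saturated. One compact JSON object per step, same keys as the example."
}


{"k":1,"theta":[0.7945,-0.1263,0.3406],"w":[0.0349,-0.0431,0.0406],"eef":[-0.3332,-0.5574,0.8782],"trq":[-9.0152,-5.2574,-1.4347]}
{"k":2,"theta":[0.7947,-0.1265,0.3408],"w":[0.0141,-0.0085,0.0056],"eef":[-0.3332,-0.5575,0.8782],"trq":[-8.9817,-5.2511,-1.4246]}
{"k":3,"theta":[0.7948,-0.1266,0.3408],"w":[0.0083,-0.0012,-0.0002],"eef":[-0.3332,-0.5576,0.8781],"trq":[-8.9541,-5.2382,-1.4222]}
{"k":4,"theta":[0.7949,-0.1266,0.3408],"w":[0.0058,0.0005,-0.0008],"eef":[-0.3332,-0.5576,0.8781],"trq":[-8.9305,-5.225,-1.4209]}
{"k":5,"theta":[0.795,-0.1266,0.3408],"w":[0.0043,0.001,-0.0006],"eef":[-0.3332,-0.5577,0.878],"trq":[-8.9101,-5.2128,-1.4196]}
{"k":6,"theta":[0.795,-0.1265,0.3408],"w":[0.0032,0.001,-0.0004],"eef":[-0.3333,-0.5577,0.878],"trq":[-8.8925,-5.202,-1.4183]}
{"k":7,"theta":[0.795,-0.1265,0.3408],"w":[0.0024,0.001,-0.0002],"eef":[-0.3333,-0.5577,0.878],"trq":[-8.8772,-5.1924,-1.4171]}
{"k":8,"theta":[0.795,-0.1265,0.3408],"w":[0.0017,0.0009,-0.0001],"eef":[-0.3333,-0.5577,0.878],"trq":[-8.8639,-5.1841,-1.4159]}
{"k":9,"theta":[0.7951,-0.1265,0.3408],"w":[0.0011,0.0007,-0.0001],"eef":[-0.3333,-0.5577,0.878],"trq":[-8.8523,-5.1767,-1.4149]}
{"k":10,"theta":[0.7951,-0.1265,0.3408],"w":[0.0006,0.0006,-0.0001],"eef":[-0.3333,-0.5578,0.878],"trq":[-8.8422,-5.1703,-1.414]}
{"k":11,"theta":[0.7951,-0.1265,0.3408],"w":[0.0002,0.0005,-0.0001],"eef":[-0.3333,-0.5578,0.878],"trq":[-8.8335,-5.1647,-1.4131]}
{"k":12,"theta":[0.7951,-0.1265,0.3408],"w":[-0.0001,0.0004,-0.0001],"eef":[-0.3333,-0.5578,0.878],"trq":[-8.8259,-5.1598,-1.4124]}
{"k":13,"theta":[0.7951,-0.1265,0.3408],"w":[-0.0004,0.0003,-0.0001],"eef":[-0.3333,-0.5578,0.878],"trq":[-8.8193,-5.1556,-1.4118]}
{"k":14,"theta":[0.7951,-0.1265,0.3408],"w":[-0.0006,0.0003,-0.0001],"eef":[-0.3333,-0.5578,0.878],"trq":[-8.8135,-5.1519,-1.4112]}
{"k":15,"theta":[0.7951,-0.1265,0.3408],"w":[-0.0008,0.0002,-0.0001],"eef":[-0.3333,-0.5578,0.878],"trq":[-8.8085,-5.1487,-1.4107]}
{"k":16,"theta":[0.7951,-0.1265,0.3408],"w":[-0.001,0.0002,-0.0001],"eef":[-0.3333,-0.5578,0.878],"trq":[-8.8042,-5.1459,-1.4103]}
{"k":17,"theta":[0.795,-0.1265,0.3408],"w":[-0.0011,0.0001,-0.0001],"eef":[-0.3333,-0.5577,0.878],"trq":[-8.8004,-5.1435,-1.4099]}
{"k":18,"theta":[0.795,-0.1265,0.3408],"w":[-0.0012,0.0001,-0.0002],"eef":[-0.3333,-0.5577,0.878],"trq":[79.1385,57.4578,8.9523]}
{"k":19,"theta":[0.7948,-0.1204,0.3383],"w":[-0.0407,1.2067,-0.4839],"eef":[-0.3343,-0.5605,0.8761],"trq":[-22.7762,-15.0788,-3.0699]}
{"k":20,"theta":[0.7946,-0.1097,0.3343],"w":[0.0091,0.9346,-0.3242],"eef":[-0.3363,-0.5655,0.8724],"trq":[-21.1054,-13.8778,-2.8914]}
{"k":21,"theta":[0.7949,-0.1015,0.3316],"w":[0.0413,0.7164,-0.2027],"eef":[-0.3379,-0.5697,0.8693],"trq":[-19.6164,-12.8178,-2.7297]}
{"k":22,"theta":[0.7954,-0.0952,0.3301],"w":[0.063,0.5379,-0.1089],"eef":[-0.3393,-0.573,0.8666],"trq":[-18.2956,-11.882,-2.5838]}
{"k":23,"theta":[0.7961,-0.0906,0.3294],"w":[0.0767,0.3919,-0.0371],"eef":[-0.3404,-0.5758,0.8644],"trq":[-17.1254,-11.0557,-2.4527]}
{"k":24,"theta":[0.7969,-0.0872,0.3292],"w":[0.081,0.2796,0.0062],"eef":[-0.3413,-0.578,0.8626],"trq":[-16.0892,-10.326,-2.3299]}
{"k":25,"theta":[0.7977,-0.0848,0.3294],"w":[0.0758,0.1998,0.0187],"eef":[-0.3421,-0.5797,0.8611],"trq":[-15.1721,-9.6815,-2.2109]}
{"k":26,"theta":[0.7984,-0.0832,0.3296],"w":[0.0682,0.1366,0.0224],"eef":[-0.3426,-0.5811,0.86],"trq":[-14.3609,-9.1123,-2.1034]}
{"k":27,"theta":[0.7991,-0.0821,0.3298],"w":[0.0598,0.0853,0.0226],"eef":[-0.3431,-0.5821,0.8591],"trq":[-13.6438,-8.6097,-2.0079]}
{"k":28,"theta":[0.7996,-0.0814,0.33],"w":[0.0513,0.0432,0.0212],"eef":[-0.3433,-0.5828,0.8585],"trq":[-13.0103,-8.1661,-1.9235]}
{"k":29,"theta":[0.8001,-0.0812,0.3302],"w":[0.0415,0.0117,0.017],"eef":[-0.3435,-0.5833,0.8581],"trq":[-12.4509,-7.7766,-1.8494]}
{"k":30,"theta":[0.8005,-0.0811,0.3304],"w":[0.0265,-0.0039,0.0064],"eef":[-0.3436,-0.5835,0.8578],"trq":[-11.9577,-7.4412,-1.7861]}
{"k":31,"theta":[0.8006,-0.0812,0.3304],"w":[0.0112,-0.0133,-0.0012],"eef":[-0.3436,-0.5836,0.8578],"trq":[-11.5242,-7.1518,-1.7344]}
{"k":32,"theta":[0.8007,-0.0814,0.3303],"w":[-0.0017,-0.0215,-0.0047],"eef":[-0.3435,-0.5836,0.8578],"trq":[-11.1452,-6.9001,-1.6915]}
{"k":33,"theta":[0.8006,-0.0816,0.3303],"w":[-0.012,-0.0293,-0.0061],"eef":[-0.3434,-0.5834,0.858],"trq":[-10.815,-6.6804,-1.6548]}
{"k":34,"theta":[0.8005,-0.082,0.3302],"w":[-0.0203,-0.0363,-0.0066],"eef":[-0.3433,-0.5831,0.8582]}
{"summary": "any joint saturated: yes"}


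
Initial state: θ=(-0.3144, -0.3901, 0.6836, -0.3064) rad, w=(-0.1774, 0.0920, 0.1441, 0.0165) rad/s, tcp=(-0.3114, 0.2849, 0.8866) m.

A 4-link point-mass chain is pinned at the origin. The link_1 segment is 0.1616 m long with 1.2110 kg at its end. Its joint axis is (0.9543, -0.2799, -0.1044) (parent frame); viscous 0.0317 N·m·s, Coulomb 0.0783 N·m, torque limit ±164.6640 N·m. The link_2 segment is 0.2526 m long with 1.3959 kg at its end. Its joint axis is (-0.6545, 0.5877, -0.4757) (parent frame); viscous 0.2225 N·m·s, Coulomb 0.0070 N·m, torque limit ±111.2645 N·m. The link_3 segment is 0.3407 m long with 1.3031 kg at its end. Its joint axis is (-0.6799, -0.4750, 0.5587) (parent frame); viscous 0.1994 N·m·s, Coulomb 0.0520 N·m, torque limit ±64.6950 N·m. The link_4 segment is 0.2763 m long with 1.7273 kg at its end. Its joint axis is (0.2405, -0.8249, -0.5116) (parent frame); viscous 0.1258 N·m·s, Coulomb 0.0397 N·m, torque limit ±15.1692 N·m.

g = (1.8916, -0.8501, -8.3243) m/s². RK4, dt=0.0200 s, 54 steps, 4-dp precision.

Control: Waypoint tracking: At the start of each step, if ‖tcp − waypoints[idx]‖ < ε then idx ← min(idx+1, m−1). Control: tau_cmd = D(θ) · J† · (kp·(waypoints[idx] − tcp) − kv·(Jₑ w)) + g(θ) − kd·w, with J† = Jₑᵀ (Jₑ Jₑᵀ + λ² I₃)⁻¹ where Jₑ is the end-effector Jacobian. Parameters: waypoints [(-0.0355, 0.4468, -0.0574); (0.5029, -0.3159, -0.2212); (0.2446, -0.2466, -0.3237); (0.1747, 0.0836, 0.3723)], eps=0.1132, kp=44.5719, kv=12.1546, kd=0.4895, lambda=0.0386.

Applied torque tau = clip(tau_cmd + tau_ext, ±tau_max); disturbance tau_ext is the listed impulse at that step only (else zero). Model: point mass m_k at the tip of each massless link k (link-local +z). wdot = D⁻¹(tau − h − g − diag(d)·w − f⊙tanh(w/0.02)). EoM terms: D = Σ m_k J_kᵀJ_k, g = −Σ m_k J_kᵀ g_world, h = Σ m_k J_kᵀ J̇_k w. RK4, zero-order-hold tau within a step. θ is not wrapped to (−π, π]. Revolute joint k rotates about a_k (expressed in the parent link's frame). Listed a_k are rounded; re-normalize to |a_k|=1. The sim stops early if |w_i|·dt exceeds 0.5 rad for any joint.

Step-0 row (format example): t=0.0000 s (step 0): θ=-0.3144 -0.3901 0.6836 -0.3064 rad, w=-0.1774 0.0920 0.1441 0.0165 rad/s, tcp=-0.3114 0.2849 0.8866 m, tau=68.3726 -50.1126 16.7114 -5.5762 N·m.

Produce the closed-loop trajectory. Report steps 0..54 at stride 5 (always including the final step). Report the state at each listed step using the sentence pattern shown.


t=0.1000 s (step 5): θ=0.1148 -0.1255 1.0332 -1.0853 rad, w=4.5928 3.2473 4.3817 -7.2834 rad/s, tcp=-0.2892 0.2864 0.7479 m, tau=-25.1717 18.5266 -3.0777 0.2853 N·m.
t=0.2000 s (step 10): θ=0.3889 0.1514 1.4228 -1.6280 rad, w=1.0747 2.5691 3.4738 -3.8366 rad/s, tcp=-0.2502 0.2778 0.5276 m, tau=-17.1062 12.6029 -12.1190 4.8711 N·m.
t=0.3000 s (step 15): θ=0.3539 0.3998 1.7035 -1.9074 rad, w=-1.6181 2.3612 1.9616 -2.0229 rad/s, tcp=-0.2105 0.2924 0.3454 m, tau=-6.6269 4.7174 -11.6930 4.6915 N·m.
t=0.4000 s (step 20): θ=0.1134 0.6033 1.7911 -2.0780 rad, w=-2.8828 1.6468 -0.1715 -1.4599 rad/s, tcp=-0.1680 0.3257 0.2250 m, tau=6.5467 -4.9861 -3.3275 1.7992 N·m.
t=0.5000 s (step 25): θ=-0.1633 0.7291 1.7115 -2.1910 rad, w=-2.4634 0.9058 -1.1669 -0.7479 rad/s, tcp=-0.1224 0.3775 0.1309 m, tau=18.5694 -13.2802 3.4016 -1.3412 N·m.
t=0.6000 s (step 30): θ=-0.3606 0.7967 1.6005 -2.2297 rad, w=-1.4757 0.5097 -0.9323 -0.0792 rad/s, tcp=-0.0858 0.4178 0.0494 m, tau=22.1773 -15.9272 4.8358 -2.6431 N·m.
t=0.7000 s (step 35): θ=-0.3952 1.2072 1.4539 -2.5636 rad, w=0.3139 7.9926 -3.0434 -6.9186 rad/s, tcp=-0.0123 0.3710 -0.0197 m, tau=2.6425 20.6543 -4.1229 -0.8744 N·m.
t=0.8000 s (step 40): θ=-0.3144 2.1758 1.0354 -3.3596 rad, w=2.3560 10.2068 -4.2857 -8.1538 rad/s, tcp=0.1282 0.2760 -0.1380 m, tau=23.0999 -12.8365 11.2341 3.7343 N·m.
t=0.9000 s (step 45): θ=0.3727 3.0352 0.4135 -3.9389 rad, w=8.9215 5.1343 -9.6390 -1.4117 rad/s, tcp=0.2597 0.0940 -0.2939 m, tau=7.6188 -62.8318 7.3931 1.6930 N·m.
t=1.0000 s (step 50): θ=0.6056 3.1397 -0.2283 -3.9417 rad, w=-1.5710 -0.8435 -3.4914 -0.1093 rad/s, tcp=0.3294 -0.0409 -0.3537 m, tau=-1.1307 -14.0115 0.6041 0.7455 N·m.
t=1.0800 s (step 54): θ=0.4350 3.0701 -0.4503 -3.9674 rad, w=-2.2723 -0.7110 -2.3198 -0.4675 rad/s, tcp=0.3793 -0.1217 -0.3278 m.
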